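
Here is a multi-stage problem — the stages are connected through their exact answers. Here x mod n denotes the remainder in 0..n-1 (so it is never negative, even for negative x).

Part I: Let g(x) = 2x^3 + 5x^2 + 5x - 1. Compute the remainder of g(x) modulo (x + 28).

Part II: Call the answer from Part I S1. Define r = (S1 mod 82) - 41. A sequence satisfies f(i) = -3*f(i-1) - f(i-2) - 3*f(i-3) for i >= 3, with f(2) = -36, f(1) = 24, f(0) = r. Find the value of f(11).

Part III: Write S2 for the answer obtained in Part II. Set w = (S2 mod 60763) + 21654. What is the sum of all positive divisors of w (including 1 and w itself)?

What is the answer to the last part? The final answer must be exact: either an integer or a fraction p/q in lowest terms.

Part I: remainder = value at the root: 2*(-28)^3 + 5*(-28)^2 + 5*(-28)^1 - 1 = (-43904) + (3920) + (-140) + (-1) = -40125; answer -40125
Part II: S1 = -40125; r = 14; f(3) = -3*(-36) - 1*(24) - 3*(14) = 42; iterating: f(3)=42, f(4)=-162, f(5)=552, f(6)=-1620, f(7)=4794, f(8)=-14418, f(9)=43320, f(10)=-129924, f(11)=389706; answer 389706
Part III: S2 = 389706; w = 46782; 46782 = 2 * 3^2 * 23 * 113; sigma = (1 + 2) * (1 + 3 + 9) * (1 + 23) * (1 + 113) = 3 * 13 * 24 * 114 = 106704; answer 106704

106704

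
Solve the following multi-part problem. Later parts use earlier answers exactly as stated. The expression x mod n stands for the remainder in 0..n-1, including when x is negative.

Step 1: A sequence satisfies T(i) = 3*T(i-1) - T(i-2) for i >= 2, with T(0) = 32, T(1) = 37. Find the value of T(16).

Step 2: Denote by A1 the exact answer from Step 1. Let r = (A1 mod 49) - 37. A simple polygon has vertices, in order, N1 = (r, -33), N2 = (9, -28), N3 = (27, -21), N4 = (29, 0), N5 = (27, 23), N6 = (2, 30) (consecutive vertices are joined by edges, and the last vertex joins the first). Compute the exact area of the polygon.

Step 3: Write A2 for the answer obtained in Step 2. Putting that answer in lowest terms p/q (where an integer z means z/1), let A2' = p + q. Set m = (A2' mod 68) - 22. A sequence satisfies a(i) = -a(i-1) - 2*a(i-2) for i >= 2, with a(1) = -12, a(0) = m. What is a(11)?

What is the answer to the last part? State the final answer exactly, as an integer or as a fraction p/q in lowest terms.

Step 1: T(2) = 3*(37) - 1*(32) = 79; iterating: T(2)=79, T(3)=200, T(4)=521, T(5)=1363, T(6)=3568, T(7)=9341, T(8)=24455, T(9)=64024, T(10)=167617, T(11)=438827, T(12)=1148864, T(13)=3007765, T(14)=7874431, T(15)=20615528, T(16)=53972153; answer 53972153
Step 2: A1 = 53972153; r = -12; cross terms: (-12*-28 - 9*-33)=633, (9*-21 - 27*-28)=567, (27*0 - 29*-21)=609, (29*23 - 27*0)=667, (27*30 - 2*23)=764, (2*-33 - -12*30)=294; twice the area = |3534| = 3534; area = 1767; answer 1767
Step 3: A2 = 1767; threaded value p + q = 1768; m = -22; a(2) = -1*(-12) - 2*(-22) = 56; iterating: a(2)=56, a(3)=-32, a(4)=-80, a(5)=144, a(6)=16, a(7)=-304, a(8)=272, a(9)=336, a(10)=-880, a(11)=208; answer 208

208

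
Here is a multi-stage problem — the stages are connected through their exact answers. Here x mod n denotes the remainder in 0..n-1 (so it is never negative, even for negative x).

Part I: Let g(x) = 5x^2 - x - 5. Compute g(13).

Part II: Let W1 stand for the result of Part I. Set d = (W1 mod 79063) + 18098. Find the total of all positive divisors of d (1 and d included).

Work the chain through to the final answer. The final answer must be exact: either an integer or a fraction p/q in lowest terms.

Part I: 5*(13)^2 - 1*(13)^1 - 5 = (845) + (-13) + (-5) = 827; answer 827
Part II: W1 = 827; d = 18925; 18925 = 5^2 * 757; sigma = (1 + 5 + 25) * (1 + 757) = 31 * 758 = 23498; answer 23498

23498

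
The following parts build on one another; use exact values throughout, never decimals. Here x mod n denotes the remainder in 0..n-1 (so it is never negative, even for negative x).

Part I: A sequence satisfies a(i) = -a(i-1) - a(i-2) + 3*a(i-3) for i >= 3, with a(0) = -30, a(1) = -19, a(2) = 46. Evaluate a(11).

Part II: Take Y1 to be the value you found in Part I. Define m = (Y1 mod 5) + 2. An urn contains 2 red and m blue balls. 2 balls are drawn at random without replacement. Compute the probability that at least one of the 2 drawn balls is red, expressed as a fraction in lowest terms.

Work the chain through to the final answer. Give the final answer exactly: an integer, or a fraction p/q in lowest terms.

Part I: a(3) = -1*(46) - 1*(-19) + 3*(-30) = -117; iterating: a(3)=-117, a(4)=14, a(5)=241, a(6)=-606, a(7)=407, a(8)=922, a(9)=-3147, a(10)=3446, a(11)=2467; answer 2467
Part II: Y1 = 2467; m = 4; total draws C(6,2) = 15; complement C(4,2) = 6; favorable 15 - 6 = 9; P = 3/5; answer 3/5

3/5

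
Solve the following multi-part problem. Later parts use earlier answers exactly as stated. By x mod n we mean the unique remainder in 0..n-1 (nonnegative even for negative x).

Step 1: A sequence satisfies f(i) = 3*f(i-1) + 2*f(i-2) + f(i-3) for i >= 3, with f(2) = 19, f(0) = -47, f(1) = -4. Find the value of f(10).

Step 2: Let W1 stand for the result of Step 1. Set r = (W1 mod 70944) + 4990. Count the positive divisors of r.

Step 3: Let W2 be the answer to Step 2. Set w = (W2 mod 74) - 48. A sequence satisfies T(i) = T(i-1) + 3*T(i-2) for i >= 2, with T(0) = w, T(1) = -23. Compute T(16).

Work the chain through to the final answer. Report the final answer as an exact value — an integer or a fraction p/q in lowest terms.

Step 1: f(3) = 3*(19) + 2*(-4) + 1*(-47) = 2; iterating: f(3)=2, f(4)=40, f(5)=143, f(6)=511, f(7)=1859, f(8)=6742, f(9)=24455, f(10)=88708; answer 88708
Step 2: W1 = 88708; r = 22754; 22754 = 2 * 31 * 367; number of divisors = (1+1) * (1+1) * (1+1) = 8; answer 8
Step 3: W2 = 8; w = -40; T(2) = 1*(-23) + 3*(-40) = -143; iterating: T(2)=-143, T(3)=-212, T(4)=-641, T(5)=-1277, T(6)=-3200, T(7)=-7031, T(8)=-16631, T(9)=-37724, T(10)=-87617, T(11)=-200789, T(12)=-463640, T(13)=-1066007, T(14)=-2456927, T(15)=-5654948, T(16)=-13025729; answer -13025729

-13025729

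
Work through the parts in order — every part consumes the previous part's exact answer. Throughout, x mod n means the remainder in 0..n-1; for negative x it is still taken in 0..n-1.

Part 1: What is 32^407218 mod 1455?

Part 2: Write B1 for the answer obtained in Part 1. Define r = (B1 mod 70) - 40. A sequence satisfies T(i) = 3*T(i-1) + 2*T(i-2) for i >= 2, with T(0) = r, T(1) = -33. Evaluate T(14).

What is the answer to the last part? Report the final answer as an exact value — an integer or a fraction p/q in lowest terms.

-538046159

Part 1: squarings mod 1455: 32^1=32, 32^2=1024, 32^4=976, 32^8=1006, 32^16=811, 32^32=61, 32^64=811, 32^128=61, 32^256=811, 32^512=61, 32^1024=811, 32^2048=61, 32^4096=811, 32^8192=61, 32^16384=811, 32^32768=61, 32^65536=811, 32^131072=61, 32^262144=811; 32^407218 = 32^2 * 32^16 * 32^32 * 32^128 * 32^512 * 32^1024 * 32^4096 * 32^8192 * 32^131072 * 32^262144 = 1354 (mod 1455); answer 1354
Part 2: B1 = 1354; r = -16; T(2) = 3*(-33) + 2*(-16) = -131; iterating: T(2)=-131, T(3)=-459, T(4)=-1639, T(5)=-5835, T(6)=-20783, T(7)=-74019, T(8)=-263623, T(9)=-938907, T(10)=-3343967, T(11)=-11909715, T(12)=-42417079, T(13)=-151070667, T(14)=-538046159; answer -538046159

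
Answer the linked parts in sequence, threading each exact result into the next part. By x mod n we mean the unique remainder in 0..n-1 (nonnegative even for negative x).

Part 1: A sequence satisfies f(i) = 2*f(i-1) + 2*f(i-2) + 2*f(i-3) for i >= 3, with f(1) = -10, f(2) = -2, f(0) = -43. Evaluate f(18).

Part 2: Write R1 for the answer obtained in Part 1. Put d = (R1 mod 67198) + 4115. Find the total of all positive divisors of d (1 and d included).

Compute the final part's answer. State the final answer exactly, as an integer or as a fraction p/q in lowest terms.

23328

Part 1: f(3) = 2*(-2) + 2*(-10) + 2*(-43) = -110; iterating: f(3)=-110, f(4)=-244, f(5)=-712, f(6)=-2132, f(7)=-6176, f(8)=-18040, f(9)=-52696, f(10)=-153824, f(11)=-449120, f(12)=-1311280, f(13)=-3828448, f(14)=-11177696, f(15)=-32634848, f(16)=-95281984, f(17)=-278189056, f(18)=-812211776; answer -812211776
Part 2: R1 = -812211776; d = 14565; 14565 = 3 * 5 * 971; sigma = (1 + 3) * (1 + 5) * (1 + 971) = 4 * 6 * 972 = 23328; answer 23328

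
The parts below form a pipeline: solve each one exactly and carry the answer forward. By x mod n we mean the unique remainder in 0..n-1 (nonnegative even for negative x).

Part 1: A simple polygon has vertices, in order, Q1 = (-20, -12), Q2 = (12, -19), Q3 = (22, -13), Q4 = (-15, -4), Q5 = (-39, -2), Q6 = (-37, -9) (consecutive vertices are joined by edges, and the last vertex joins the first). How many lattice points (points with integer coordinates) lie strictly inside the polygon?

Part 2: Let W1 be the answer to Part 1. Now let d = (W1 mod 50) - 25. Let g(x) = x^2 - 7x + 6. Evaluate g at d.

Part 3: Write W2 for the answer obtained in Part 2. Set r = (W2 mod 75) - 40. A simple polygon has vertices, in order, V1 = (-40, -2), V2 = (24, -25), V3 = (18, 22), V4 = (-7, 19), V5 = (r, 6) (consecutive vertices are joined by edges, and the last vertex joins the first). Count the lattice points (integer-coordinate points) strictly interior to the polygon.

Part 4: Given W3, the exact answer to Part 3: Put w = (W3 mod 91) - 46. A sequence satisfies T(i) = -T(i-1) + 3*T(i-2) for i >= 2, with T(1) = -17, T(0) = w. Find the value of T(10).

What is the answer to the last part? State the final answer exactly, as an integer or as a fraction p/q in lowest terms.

Part 1: cross terms: (-20*-19 - 12*-12)=524, (12*-13 - 22*-19)=262, (22*-4 - -15*-13)=-283, (-15*-2 - -39*-4)=-126, (-39*-9 - -37*-2)=277, (-37*-12 - -20*-9)=264; twice the area = |918| = 918; area = 459; boundary points = 1 + 2 + 1 + 2 + 1 + 1 = 8; strictly interior points = area - boundary/2 + 1 = 456; answer 456
Part 2: W1 = 456; d = -19; 1*(-19)^2 - 7*(-19)^1 + 6 = (361) + (133) + (6) = 500; answer 500
Part 3: W2 = 500; r = 10; cross terms: (-40*-25 - 24*-2)=1048, (24*22 - 18*-25)=978, (18*19 - -7*22)=496, (-7*6 - 10*19)=-232, (10*-2 - -40*6)=220; twice the area = |2510| = 2510; area = 1255; boundary points = 1 + 1 + 1 + 1 + 2 = 6; strictly interior points = area - boundary/2 + 1 = 1253; answer 1253
Part 4: W3 = 1253; w = 24; T(2) = -1*(-17) + 3*(24) = 89; iterating: T(2)=89, T(3)=-140, T(4)=407, T(5)=-827, T(6)=2048, T(7)=-4529, T(8)=10673, T(9)=-24260, T(10)=56279; answer 56279

56279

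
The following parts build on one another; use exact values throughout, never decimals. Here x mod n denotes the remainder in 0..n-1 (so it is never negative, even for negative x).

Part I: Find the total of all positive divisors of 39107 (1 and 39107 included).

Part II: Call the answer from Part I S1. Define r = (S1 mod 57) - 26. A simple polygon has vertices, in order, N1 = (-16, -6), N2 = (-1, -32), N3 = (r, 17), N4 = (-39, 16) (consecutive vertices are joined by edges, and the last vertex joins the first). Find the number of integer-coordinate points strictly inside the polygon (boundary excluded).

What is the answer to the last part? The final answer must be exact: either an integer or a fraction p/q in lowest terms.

340

Part I: 39107 is prime, so its only divisors are 1 and 39107; sigma = 1 + 39107 = 39108; answer 39108
Part II: S1 = 39108; r = -20; cross terms: (-16*-32 - -1*-6)=506, (-1*17 - -20*-32)=-657, (-20*16 - -39*17)=343, (-39*-6 - -16*16)=490; twice the area = |682| = 682; area = 341; boundary points = 1 + 1 + 1 + 1 = 4; strictly interior points = area - boundary/2 + 1 = 340; answer 340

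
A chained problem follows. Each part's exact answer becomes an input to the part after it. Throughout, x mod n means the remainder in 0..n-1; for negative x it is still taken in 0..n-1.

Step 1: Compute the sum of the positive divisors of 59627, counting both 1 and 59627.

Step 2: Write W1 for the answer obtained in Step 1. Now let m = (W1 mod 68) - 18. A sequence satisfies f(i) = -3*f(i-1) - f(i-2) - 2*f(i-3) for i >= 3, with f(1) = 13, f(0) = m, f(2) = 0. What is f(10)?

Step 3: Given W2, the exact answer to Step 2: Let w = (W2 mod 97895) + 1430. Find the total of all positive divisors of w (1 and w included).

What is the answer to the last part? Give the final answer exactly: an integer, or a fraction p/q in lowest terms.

130032

Step 1: 59627 is prime, so its only divisors are 1 and 59627; sigma = 1 + 59627 = 59628; answer 59628
Step 2: W1 = 59628; m = 42; f(3) = -3*(0) - 1*(13) - 2*(42) = -97; iterating: f(3)=-97, f(4)=265, f(5)=-698, f(6)=2023, f(7)=-5901, f(8)=17076, f(9)=-49373, f(10)=142845; answer 142845
Step 3: W2 = 142845; w = 46380; 46380 = 2^2 * 3 * 5 * 773; sigma = (1 + 2 + 4) * (1 + 3) * (1 + 5) * (1 + 773) = 7 * 4 * 6 * 774 = 130032; answer 130032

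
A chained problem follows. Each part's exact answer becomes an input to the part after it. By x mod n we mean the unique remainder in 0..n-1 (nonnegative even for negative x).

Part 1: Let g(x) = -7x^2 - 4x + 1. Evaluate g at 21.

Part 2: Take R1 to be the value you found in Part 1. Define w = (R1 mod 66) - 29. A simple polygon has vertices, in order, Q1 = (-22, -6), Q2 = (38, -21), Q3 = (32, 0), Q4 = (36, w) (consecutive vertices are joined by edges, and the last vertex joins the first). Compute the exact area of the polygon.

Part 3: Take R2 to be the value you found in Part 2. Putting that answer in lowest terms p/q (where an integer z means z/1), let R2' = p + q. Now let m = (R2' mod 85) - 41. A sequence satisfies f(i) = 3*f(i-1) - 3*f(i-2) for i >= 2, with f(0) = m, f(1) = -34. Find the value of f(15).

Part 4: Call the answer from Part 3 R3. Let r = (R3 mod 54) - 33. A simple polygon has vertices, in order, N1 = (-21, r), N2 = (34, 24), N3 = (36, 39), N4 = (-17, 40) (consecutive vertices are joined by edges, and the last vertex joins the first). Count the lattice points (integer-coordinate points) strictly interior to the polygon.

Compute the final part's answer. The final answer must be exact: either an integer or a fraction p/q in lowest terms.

Part 1: -7*(21)^2 - 4*(21)^1 + 1 = (-3087) + (-84) + (1) = -3170; answer -3170
Part 2: R1 = -3170; w = 35; cross terms: (-22*-21 - 38*-6)=690, (38*0 - 32*-21)=672, (32*35 - 36*0)=1120, (36*-6 - -22*35)=554; twice the area = |3036| = 3036; area = 1518; answer 1518
Part 3: R2 = 1518; threaded value p + q = 1519; m = 33; f(2) = 3*(-34) - 3*(33) = -201; iterating: f(2)=-201, f(3)=-501, f(4)=-900, f(5)=-1197, f(6)=-891, f(7)=918, f(8)=5427, f(9)=13527, f(10)=24300, f(11)=32319, f(12)=24057, f(13)=-24786, f(14)=-146529, f(15)=-365229; answer -365229
Part 4: R3 = -365229; r = -6; cross terms: (-21*24 - 34*-6)=-300, (34*39 - 36*24)=462, (36*40 - -17*39)=2103, (-17*-6 - -21*40)=942; twice the area = |3207| = 3207; area = 3207/2; boundary points = 5 + 1 + 1 + 2 = 9; strictly interior points = area - boundary/2 + 1 = 1600; answer 1600

1600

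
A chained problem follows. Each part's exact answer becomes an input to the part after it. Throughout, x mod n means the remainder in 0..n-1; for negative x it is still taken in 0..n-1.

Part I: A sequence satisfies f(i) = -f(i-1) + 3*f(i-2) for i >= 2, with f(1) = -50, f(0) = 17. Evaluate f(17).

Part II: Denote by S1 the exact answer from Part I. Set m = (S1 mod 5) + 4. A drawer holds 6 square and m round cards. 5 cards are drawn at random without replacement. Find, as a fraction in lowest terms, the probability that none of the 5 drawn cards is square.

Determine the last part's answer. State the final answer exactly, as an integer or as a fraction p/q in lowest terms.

Part I: f(2) = -1*(-50) + 3*(17) = 101; iterating: f(2)=101, f(3)=-251, f(4)=554, f(5)=-1307, f(6)=2969, f(7)=-6890, f(8)=15797, f(9)=-36467, f(10)=83858, f(11)=-193259, f(12)=444833, f(13)=-1024610, f(14)=2359109, f(15)=-5432939, f(16)=12510266, f(17)=-28809083; answer -28809083
Part II: S1 = -28809083; m = 6; total draws C(12,5) = 792; favorable C(6,5) = 6; P = 1/132; answer 1/132

1/132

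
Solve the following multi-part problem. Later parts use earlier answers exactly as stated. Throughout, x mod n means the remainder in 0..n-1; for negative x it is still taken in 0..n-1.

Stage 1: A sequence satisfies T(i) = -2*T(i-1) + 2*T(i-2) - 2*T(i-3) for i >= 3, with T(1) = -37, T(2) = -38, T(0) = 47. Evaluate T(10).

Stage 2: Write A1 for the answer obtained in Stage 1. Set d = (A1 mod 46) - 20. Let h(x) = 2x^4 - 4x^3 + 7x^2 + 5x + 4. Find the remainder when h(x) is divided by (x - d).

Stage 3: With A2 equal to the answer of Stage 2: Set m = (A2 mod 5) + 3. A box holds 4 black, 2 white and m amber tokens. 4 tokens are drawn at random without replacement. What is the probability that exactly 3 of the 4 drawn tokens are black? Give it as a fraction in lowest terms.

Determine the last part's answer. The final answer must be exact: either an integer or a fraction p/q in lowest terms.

36/715

Stage 1: T(3) = -2*(-38) + 2*(-37) - 2*(47) = -92; iterating: T(3)=-92, T(4)=182, T(5)=-472, T(6)=1492, T(7)=-4292, T(8)=12512, T(9)=-36592, T(10)=106792; answer 106792
Stage 2: A1 = 106792; d = 6; remainder = value at the root: 2*(6)^4 - 4*(6)^3 + 7*(6)^2 + 5*(6)^1 + 4 = (2592) + (-864) + (252) + (30) + (4) = 2014; answer 2014
Stage 3: A2 = 2014; m = 7; total draws C(13,4) = 715; favorable C(4,3)*C(9,1) = 36; P = 36/715; answer 36/715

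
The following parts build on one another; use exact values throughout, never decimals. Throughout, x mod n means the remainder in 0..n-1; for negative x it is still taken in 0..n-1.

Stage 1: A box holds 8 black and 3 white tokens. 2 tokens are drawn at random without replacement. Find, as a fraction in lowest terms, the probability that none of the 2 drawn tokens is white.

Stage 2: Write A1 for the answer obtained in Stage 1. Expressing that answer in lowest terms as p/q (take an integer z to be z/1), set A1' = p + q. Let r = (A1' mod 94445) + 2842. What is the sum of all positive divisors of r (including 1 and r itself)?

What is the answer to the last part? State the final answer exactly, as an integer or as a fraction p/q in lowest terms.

5642

Stage 1: total draws C(11,2) = 55; favorable C(8,2) = 28; P = 28/55; answer 28/55
Stage 2: A1 = 28/55; threaded value p + q = 83; r = 2925; 2925 = 3^2 * 5^2 * 13; sigma = (1 + 3 + 9) * (1 + 5 + 25) * (1 + 13) = 13 * 31 * 14 = 5642; answer 5642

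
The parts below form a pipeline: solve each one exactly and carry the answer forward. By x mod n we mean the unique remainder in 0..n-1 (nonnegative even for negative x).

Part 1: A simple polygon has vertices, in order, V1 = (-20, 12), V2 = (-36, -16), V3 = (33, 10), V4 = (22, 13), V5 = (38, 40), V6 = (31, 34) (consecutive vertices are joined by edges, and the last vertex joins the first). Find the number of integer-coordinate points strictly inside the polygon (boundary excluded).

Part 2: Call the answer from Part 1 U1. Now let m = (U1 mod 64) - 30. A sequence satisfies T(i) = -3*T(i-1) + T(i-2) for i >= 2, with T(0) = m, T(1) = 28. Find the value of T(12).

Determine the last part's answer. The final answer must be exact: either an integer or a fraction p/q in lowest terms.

Part 1: cross terms: (-20*-16 - -36*12)=752, (-36*10 - 33*-16)=168, (33*13 - 22*10)=209, (22*40 - 38*13)=386, (38*34 - 31*40)=52, (31*12 - -20*34)=1052; twice the area = |2619| = 2619; area = 2619/2; boundary points = 4 + 1 + 1 + 1 + 1 + 1 = 9; strictly interior points = area - boundary/2 + 1 = 1306; answer 1306
Part 2: U1 = 1306; m = -4; T(2) = -3*(28) + 1*(-4) = -88; iterating: T(2)=-88, T(3)=292, T(4)=-964, T(5)=3184, T(6)=-10516, T(7)=34732, T(8)=-114712, T(9)=378868, T(10)=-1251316, T(11)=4132816, T(12)=-13649764; answer -13649764

-13649764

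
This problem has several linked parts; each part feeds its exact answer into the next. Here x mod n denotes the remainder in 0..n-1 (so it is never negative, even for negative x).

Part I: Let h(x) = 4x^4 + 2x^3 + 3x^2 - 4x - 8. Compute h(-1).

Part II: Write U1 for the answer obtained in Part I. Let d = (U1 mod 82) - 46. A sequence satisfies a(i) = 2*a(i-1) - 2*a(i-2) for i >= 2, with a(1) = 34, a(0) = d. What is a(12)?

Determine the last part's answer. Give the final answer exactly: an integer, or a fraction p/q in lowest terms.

Part I: 4*(-1)^4 + 2*(-1)^3 + 3*(-1)^2 - 4*(-1)^1 - 8 = (4) + (-2) + (3) + (4) + (-8) = 1; answer 1
Part II: U1 = 1; d = -45; a(2) = 2*(34) - 2*(-45) = 158; iterating: a(2)=158, a(3)=248, a(4)=180, a(5)=-136, a(6)=-632, a(7)=-992, a(8)=-720, a(9)=544, a(10)=2528, a(11)=3968, a(12)=2880; answer 2880

2880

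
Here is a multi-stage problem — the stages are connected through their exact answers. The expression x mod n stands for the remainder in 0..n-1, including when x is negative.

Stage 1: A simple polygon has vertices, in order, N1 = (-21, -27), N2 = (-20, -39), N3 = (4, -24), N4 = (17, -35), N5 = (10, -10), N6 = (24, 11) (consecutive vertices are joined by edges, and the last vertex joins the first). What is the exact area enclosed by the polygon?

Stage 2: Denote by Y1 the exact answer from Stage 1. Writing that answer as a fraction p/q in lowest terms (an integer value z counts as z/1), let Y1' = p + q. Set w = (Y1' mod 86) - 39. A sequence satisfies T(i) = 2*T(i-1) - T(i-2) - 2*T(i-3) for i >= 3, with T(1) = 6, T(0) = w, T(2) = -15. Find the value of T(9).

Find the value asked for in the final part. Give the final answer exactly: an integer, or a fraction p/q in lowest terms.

Stage 1: cross terms: (-21*-39 - -20*-27)=279, (-20*-24 - 4*-39)=636, (4*-35 - 17*-24)=268, (17*-10 - 10*-35)=180, (10*11 - 24*-10)=350, (24*-27 - -21*11)=-417; twice the area = |1296| = 1296; area = 648; answer 648
Stage 2: Y1 = 648; threaded value p + q = 649; w = 8; T(3) = 2*(-15) - 1*(6) - 2*(8) = -52; iterating: T(3)=-52, T(4)=-101, T(5)=-120, T(6)=-35, T(7)=252, T(8)=779, T(9)=1376; answer 1376

1376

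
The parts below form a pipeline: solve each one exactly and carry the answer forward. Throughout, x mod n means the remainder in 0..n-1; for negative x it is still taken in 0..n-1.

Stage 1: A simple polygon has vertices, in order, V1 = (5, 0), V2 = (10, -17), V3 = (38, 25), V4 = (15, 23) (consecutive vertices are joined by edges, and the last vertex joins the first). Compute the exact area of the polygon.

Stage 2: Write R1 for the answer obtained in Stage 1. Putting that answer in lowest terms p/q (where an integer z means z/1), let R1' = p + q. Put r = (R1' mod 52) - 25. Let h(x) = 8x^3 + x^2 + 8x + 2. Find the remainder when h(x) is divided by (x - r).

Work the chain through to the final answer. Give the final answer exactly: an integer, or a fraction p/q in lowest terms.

Stage 1: cross terms: (5*-17 - 10*0)=-85, (10*25 - 38*-17)=896, (38*23 - 15*25)=499, (15*0 - 5*23)=-115; twice the area = |1195| = 1195; area = 1195/2; answer 1195/2
Stage 2: R1 = 1195/2; threaded value p + q = 1197; r = -24; remainder = value at the root: 8*(-24)^3 + 1*(-24)^2 + 8*(-24)^1 + 2 = (-110592) + (576) + (-192) + (2) = -110206; answer -110206

-110206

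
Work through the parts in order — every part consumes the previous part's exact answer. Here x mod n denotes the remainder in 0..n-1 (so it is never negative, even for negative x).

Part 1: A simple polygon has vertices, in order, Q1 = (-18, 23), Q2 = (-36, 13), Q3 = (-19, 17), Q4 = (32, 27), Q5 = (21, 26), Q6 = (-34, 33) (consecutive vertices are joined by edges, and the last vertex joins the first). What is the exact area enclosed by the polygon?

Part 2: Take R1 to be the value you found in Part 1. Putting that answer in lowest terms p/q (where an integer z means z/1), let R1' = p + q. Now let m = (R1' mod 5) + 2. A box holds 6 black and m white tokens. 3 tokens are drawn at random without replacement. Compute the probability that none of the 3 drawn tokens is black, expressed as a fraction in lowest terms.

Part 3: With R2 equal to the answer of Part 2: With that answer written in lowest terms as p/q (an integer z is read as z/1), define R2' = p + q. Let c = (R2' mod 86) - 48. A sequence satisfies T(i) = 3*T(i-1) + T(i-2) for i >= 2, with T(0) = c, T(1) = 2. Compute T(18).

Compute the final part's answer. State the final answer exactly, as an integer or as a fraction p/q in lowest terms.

-5398062084

Part 1: cross terms: (-18*13 - -36*23)=594, (-36*17 - -19*13)=-365, (-19*27 - 32*17)=-1057, (32*26 - 21*27)=265, (21*33 - -34*26)=1577, (-34*23 - -18*33)=-188; twice the area = |826| = 826; area = 413; answer 413
Part 2: R1 = 413; threaded value p + q = 414; m = 6; total draws C(12,3) = 220; favorable C(6,3) = 20; P = 1/11; answer 1/11
Part 3: R2 = 1/11; threaded value p + q = 12; c = -36; T(2) = 3*(2) + 1*(-36) = -30; iterating: T(2)=-30, T(3)=-88, T(4)=-294, T(5)=-970, T(6)=-3204, T(7)=-10582, T(8)=-34950, T(9)=-115432, T(10)=-381246, T(11)=-1259170, T(12)=-4158756, T(13)=-13735438, T(14)=-45365070, T(15)=-149830648, T(16)=-494857014, T(17)=-1634401690, T(18)=-5398062084; answer -5398062084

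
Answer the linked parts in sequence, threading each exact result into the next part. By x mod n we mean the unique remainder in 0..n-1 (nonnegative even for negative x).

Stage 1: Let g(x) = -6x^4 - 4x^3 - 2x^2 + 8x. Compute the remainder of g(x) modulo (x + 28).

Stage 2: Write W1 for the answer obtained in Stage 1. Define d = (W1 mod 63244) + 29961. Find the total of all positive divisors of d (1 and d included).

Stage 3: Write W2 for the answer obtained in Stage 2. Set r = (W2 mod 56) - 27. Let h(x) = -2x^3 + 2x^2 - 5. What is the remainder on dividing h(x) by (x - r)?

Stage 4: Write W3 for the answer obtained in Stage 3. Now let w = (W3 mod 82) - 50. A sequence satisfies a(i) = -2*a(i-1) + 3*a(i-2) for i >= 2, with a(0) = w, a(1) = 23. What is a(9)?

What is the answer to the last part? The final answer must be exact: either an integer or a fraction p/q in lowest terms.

Stage 1: remainder = value at the root: -6*(-28)^4 - 4*(-28)^3 - 2*(-28)^2 + 8*(-28)^1 = (-3687936) + (87808) + (-1568) + (-224) = -3601920; answer -3601920
Stage 2: W1 = -3601920; d = 32949; 32949 = 3^2 * 7 * 523; sigma = (1 + 3 + 9) * (1 + 7) * (1 + 523) = 13 * 8 * 524 = 54496; answer 54496
Stage 3: W2 = 54496; r = -19; remainder = value at the root: -2*(-19)^3 + 2*(-19)^2 - 5 = (13718) + (722) + (-5) = 14435; answer 14435
Stage 4: W3 = 14435; w = -47; a(2) = -2*(23) + 3*(-47) = -187; iterating: a(2)=-187, a(3)=443, a(4)=-1447, a(5)=4223, a(6)=-12787, a(7)=38243, a(8)=-114847, a(9)=344423; answer 344423

344423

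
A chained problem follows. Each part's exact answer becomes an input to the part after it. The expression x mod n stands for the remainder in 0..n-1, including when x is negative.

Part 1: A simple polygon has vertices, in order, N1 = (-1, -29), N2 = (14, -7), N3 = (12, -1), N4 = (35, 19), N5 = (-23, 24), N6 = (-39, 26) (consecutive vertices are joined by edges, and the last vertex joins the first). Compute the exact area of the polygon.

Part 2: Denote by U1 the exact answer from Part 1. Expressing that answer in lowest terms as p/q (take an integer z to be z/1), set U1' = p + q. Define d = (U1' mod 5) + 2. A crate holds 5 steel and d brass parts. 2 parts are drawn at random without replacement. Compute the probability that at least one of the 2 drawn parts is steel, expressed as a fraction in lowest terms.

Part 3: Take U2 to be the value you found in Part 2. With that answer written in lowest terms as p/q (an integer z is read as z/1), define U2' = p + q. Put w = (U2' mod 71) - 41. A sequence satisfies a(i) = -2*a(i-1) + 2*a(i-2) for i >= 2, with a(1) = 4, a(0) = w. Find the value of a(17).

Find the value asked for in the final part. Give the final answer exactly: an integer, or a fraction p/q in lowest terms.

Part 1: cross terms: (-1*-7 - 14*-29)=413, (14*-1 - 12*-7)=70, (12*19 - 35*-1)=263, (35*24 - -23*19)=1277, (-23*26 - -39*24)=338, (-39*-29 - -1*26)=1157; twice the area = |3518| = 3518; area = 1759; answer 1759
Part 2: U1 = 1759; threaded value p + q = 1760; d = 2; total draws C(7,2) = 21; complement C(2,2) = 1; favorable 21 - 1 = 20; P = 20/21; answer 20/21
Part 3: U2 = 20/21; threaded value p + q = 41; w = 0; a(2) = -2*(4) + 2*(0) = -8; iterating: a(2)=-8, a(3)=24, a(4)=-64, a(5)=176, a(6)=-480, a(7)=1312, a(8)=-3584, a(9)=9792, a(10)=-26752, a(11)=73088, a(12)=-199680, a(13)=545536, a(14)=-1490432, a(15)=4071936, a(16)=-11124736, a(17)=30393344; answer 30393344

30393344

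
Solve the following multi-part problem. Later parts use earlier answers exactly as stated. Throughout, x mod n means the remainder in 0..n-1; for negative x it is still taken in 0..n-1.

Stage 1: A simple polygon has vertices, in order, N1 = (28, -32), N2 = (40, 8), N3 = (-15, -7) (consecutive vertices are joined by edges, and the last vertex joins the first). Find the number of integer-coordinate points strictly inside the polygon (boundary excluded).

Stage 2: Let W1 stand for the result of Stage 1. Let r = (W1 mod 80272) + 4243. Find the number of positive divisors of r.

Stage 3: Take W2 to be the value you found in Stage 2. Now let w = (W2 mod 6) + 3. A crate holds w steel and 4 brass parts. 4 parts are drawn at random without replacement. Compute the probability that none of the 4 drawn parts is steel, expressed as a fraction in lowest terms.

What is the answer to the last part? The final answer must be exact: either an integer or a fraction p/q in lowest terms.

1/330

Stage 1: cross terms: (28*8 - 40*-32)=1504, (40*-7 - -15*8)=-160, (-15*-32 - 28*-7)=676; twice the area = |2020| = 2020; area = 1010; boundary points = 4 + 5 + 1 = 10; strictly interior points = area - boundary/2 + 1 = 1006; answer 1006
Stage 2: W1 = 1006; r = 5249; 5249 = 29 * 181; number of divisors = (1+1) * (1+1) = 4; answer 4
Stage 3: W2 = 4; w = 7; total draws C(11,4) = 330; favorable C(4,4) = 1; P = 1/330; answer 1/330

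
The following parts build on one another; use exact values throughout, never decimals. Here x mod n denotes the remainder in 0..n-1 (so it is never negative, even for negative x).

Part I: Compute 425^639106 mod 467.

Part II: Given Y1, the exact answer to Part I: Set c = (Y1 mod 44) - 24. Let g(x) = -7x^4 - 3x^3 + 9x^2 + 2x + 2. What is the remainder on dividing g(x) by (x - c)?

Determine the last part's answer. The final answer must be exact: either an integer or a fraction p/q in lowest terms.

-105367

Part I: squarings mod 467: 425^1=425, 425^2=363, 425^4=75, 425^8=21, 425^16=441, 425^32=209, 425^64=250, 425^128=389, 425^256=13, 425^512=169, 425^1024=74, 425^2048=339, 425^4096=39, 425^8192=120, 425^16384=390, 425^32768=325, 425^65536=83, 425^131072=351, 425^262144=380, 425^524288=97; 425^639106 = 425^2 * 425^128 * 425^16384 * 425^32768 * 425^65536 * 425^524288 = 299 (mod 467); answer 299
Part II: Y1 = 299; c = 11; remainder = value at the root: -7*(11)^4 - 3*(11)^3 + 9*(11)^2 + 2*(11)^1 + 2 = (-102487) + (-3993) + (1089) + (22) + (2) = -105367; answer -105367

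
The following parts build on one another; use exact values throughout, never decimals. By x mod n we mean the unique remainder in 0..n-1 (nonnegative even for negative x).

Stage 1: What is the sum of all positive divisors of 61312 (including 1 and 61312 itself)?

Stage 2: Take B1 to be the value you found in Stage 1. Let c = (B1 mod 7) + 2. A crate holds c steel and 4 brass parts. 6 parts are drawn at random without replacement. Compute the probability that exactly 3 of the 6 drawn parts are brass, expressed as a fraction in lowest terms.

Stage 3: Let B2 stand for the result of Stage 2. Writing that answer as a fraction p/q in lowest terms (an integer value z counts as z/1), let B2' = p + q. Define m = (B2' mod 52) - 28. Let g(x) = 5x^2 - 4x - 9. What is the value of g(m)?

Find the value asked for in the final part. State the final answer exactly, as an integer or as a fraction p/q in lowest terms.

Stage 1: 61312 = 2^7 * 479; sigma = (1 + 2 + 4 + 8 + 16 + 32 + 64 + 128) * (1 + 479) = 255 * 480 = 122400; answer 122400
Stage 2: B1 = 122400; c = 7; total draws C(11,6) = 462; favorable C(4,3)*C(7,3) = 140; P = 10/33; answer 10/33
Stage 3: B2 = 10/33; threaded value p + q = 43; m = 15; 5*(15)^2 - 4*(15)^1 - 9 = (1125) + (-60) + (-9) = 1056; answer 1056

1056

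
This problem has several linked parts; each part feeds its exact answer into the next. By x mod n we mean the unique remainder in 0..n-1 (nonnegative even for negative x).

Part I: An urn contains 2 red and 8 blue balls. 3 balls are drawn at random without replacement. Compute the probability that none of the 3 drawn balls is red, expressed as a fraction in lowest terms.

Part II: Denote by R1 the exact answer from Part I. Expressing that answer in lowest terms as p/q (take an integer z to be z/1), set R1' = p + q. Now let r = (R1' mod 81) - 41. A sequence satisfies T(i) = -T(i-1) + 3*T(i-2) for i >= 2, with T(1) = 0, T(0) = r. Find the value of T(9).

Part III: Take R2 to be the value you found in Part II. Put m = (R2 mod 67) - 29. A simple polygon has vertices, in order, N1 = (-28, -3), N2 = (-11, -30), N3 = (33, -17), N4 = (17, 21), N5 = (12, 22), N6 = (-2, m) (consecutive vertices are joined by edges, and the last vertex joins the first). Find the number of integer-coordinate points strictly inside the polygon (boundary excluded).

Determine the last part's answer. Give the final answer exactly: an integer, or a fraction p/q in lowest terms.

1806

Part I: total draws C(10,3) = 120; favorable C(8,3) = 56; P = 7/15; answer 7/15
Part II: R1 = 7/15; threaded value p + q = 22; r = -19; T(2) = -1*(0) + 3*(-19) = -57; iterating: T(2)=-57, T(3)=57, T(4)=-228, T(5)=399, T(6)=-1083, T(7)=2280, T(8)=-5529, T(9)=12369; answer 12369
Part III: R2 = 12369; m = 12; cross terms: (-28*-30 - -11*-3)=807, (-11*-17 - 33*-30)=1177, (33*21 - 17*-17)=982, (17*22 - 12*21)=122, (12*12 - -2*22)=188, (-2*-3 - -28*12)=342; twice the area = |3618| = 3618; area = 1809; boundary points = 1 + 1 + 2 + 1 + 2 + 1 = 8; strictly interior points = area - boundary/2 + 1 = 1806; answer 1806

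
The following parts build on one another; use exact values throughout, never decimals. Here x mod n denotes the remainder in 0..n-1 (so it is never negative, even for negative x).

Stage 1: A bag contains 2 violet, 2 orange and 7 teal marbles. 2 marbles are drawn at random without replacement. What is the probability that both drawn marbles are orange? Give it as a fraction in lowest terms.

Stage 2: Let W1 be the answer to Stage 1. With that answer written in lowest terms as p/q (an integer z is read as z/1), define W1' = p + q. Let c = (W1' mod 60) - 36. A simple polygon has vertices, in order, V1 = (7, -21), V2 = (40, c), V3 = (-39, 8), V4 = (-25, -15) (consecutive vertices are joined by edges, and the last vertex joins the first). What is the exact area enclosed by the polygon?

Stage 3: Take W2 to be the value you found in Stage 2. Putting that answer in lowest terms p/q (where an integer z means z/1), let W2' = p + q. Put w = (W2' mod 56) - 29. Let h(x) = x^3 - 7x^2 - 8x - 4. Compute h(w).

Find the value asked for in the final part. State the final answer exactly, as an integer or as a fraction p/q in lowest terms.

-148

Stage 1: total draws C(11,2) = 55; favorable C(2,2) = 1; P = 1/55; answer 1/55
Stage 2: W1 = 1/55; threaded value p + q = 56; c = 20; cross terms: (7*20 - 40*-21)=980, (40*8 - -39*20)=1100, (-39*-15 - -25*8)=785, (-25*-21 - 7*-15)=630; twice the area = |3495| = 3495; area = 3495/2; answer 3495/2
Stage 3: W2 = 3495/2; threaded value p + q = 3497; w = -4; 1*(-4)^3 - 7*(-4)^2 - 8*(-4)^1 - 4 = (-64) + (-112) + (32) + (-4) = -148; answer -148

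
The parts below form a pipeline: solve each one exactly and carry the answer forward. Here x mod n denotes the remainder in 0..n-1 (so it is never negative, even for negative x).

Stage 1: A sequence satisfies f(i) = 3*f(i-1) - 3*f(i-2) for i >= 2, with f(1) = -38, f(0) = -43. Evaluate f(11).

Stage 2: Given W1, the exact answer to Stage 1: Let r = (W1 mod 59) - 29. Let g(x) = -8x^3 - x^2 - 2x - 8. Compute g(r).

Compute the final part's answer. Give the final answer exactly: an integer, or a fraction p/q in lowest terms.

39041

Stage 1: f(2) = 3*(-38) - 3*(-43) = 15; iterating: f(2)=15, f(3)=159, f(4)=432, f(5)=819, f(6)=1161, f(7)=1026, f(8)=-405, f(9)=-4293, f(10)=-11664, f(11)=-22113; answer -22113
Stage 2: W1 = -22113; r = -17; -8*(-17)^3 - 1*(-17)^2 - 2*(-17)^1 - 8 = (39304) + (-289) + (34) + (-8) = 39041; answer 39041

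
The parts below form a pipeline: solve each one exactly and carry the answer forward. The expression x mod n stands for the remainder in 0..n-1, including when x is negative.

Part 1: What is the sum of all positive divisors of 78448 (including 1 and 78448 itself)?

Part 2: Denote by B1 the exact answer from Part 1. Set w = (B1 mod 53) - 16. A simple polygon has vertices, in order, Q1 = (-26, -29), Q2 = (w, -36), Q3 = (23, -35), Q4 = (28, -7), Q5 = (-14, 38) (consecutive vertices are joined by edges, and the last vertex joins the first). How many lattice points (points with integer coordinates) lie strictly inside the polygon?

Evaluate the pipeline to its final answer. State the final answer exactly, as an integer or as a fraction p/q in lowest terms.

2457

Part 1: 78448 = 2^4 * 4903; sigma = (1 + 2 + 4 + 8 + 16) * (1 + 4903) = 31 * 4904 = 152024; answer 152024
Part 2: B1 = 152024; w = 4; cross terms: (-26*-36 - 4*-29)=1052, (4*-35 - 23*-36)=688, (23*-7 - 28*-35)=819, (28*38 - -14*-7)=966, (-14*-29 - -26*38)=1394; twice the area = |4919| = 4919; area = 4919/2; boundary points = 1 + 1 + 1 + 3 + 1 = 7; strictly interior points = area - boundary/2 + 1 = 2457; answer 2457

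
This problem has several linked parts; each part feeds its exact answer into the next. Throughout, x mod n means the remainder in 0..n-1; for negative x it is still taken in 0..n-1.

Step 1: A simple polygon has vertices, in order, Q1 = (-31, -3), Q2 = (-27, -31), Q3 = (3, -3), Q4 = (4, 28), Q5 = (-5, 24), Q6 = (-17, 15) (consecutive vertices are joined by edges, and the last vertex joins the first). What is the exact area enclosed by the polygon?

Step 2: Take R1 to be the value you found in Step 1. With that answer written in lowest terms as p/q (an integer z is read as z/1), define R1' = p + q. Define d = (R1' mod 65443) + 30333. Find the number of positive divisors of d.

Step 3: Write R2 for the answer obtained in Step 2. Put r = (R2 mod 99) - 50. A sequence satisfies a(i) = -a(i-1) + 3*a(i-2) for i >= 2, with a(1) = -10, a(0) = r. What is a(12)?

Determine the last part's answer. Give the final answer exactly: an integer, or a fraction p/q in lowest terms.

Step 1: cross terms: (-31*-31 - -27*-3)=880, (-27*-3 - 3*-31)=174, (3*28 - 4*-3)=96, (4*24 - -5*28)=236, (-5*15 - -17*24)=333, (-17*-3 - -31*15)=516; twice the area = |2235| = 2235; area = 2235/2; answer 2235/2
Step 2: R1 = 2235/2; threaded value p + q = 2237; d = 32570; 32570 = 2 * 5 * 3257; number of divisors = (1+1) * (1+1) * (1+1) = 8; answer 8
Step 3: R2 = 8; r = -42; a(2) = -1*(-10) + 3*(-42) = -116; iterating: a(2)=-116, a(3)=86, a(4)=-434, a(5)=692, a(6)=-1994, a(7)=4070, a(8)=-10052, a(9)=22262, a(10)=-52418, a(11)=119204, a(12)=-276458; answer -276458

-276458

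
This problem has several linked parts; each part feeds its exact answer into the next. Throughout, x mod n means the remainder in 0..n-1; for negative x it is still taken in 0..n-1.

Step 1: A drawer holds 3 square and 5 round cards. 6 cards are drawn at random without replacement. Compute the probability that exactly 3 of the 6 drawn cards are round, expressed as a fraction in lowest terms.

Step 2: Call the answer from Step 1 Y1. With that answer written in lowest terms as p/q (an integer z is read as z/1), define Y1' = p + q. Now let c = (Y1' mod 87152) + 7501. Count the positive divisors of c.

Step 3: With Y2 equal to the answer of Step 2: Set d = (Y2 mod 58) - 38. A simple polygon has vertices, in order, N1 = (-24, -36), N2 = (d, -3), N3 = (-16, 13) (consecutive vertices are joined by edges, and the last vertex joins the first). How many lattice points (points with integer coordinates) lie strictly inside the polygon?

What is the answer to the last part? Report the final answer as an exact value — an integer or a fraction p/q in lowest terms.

112

Step 1: total draws C(8,6) = 28; favorable C(5,3)*C(3,3) = 10; P = 5/14; answer 5/14
Step 2: Y1 = 5/14; threaded value p + q = 19; c = 7520; 7520 = 2^5 * 5 * 47; number of divisors = (5+1) * (1+1) * (1+1) = 24; answer 24
Step 3: Y2 = 24; d = -14; cross terms: (-24*-3 - -14*-36)=-432, (-14*13 - -16*-3)=-230, (-16*-36 - -24*13)=888; twice the area = |226| = 226; area = 113; boundary points = 1 + 2 + 1 = 4; strictly interior points = area - boundary/2 + 1 = 112; answer 112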